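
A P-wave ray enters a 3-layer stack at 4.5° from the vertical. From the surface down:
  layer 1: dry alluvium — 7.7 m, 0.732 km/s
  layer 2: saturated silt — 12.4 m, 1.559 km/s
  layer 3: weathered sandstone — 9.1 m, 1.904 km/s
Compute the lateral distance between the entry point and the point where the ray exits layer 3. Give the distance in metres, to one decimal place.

Ray parameter p = sin 4.5° / 0.732 km/s = 1.0718e-01 s/km.
Layer 1: θ = 4.50°; offset = 7.7·tan 4.50° = 0.606 m.
Layer 2: sin θ = p·1.559 = 0.1671 → θ = 9.62°; offset = 12.4·tan 9.62° = 2.102 m.
Layer 3: sin θ = p·1.904 = 0.2041 → θ = 11.78°; offset = 9.1·tan 11.78° = 1.897 m.
Summing the layer offsets gives 4.605 m.

4.6 m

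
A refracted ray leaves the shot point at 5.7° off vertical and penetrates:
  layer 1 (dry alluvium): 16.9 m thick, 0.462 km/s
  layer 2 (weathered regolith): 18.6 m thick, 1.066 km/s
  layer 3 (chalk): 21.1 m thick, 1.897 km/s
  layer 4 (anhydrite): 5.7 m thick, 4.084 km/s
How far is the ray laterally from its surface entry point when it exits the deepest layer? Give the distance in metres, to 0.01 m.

25.94 m

Ray parameter p = sin 5.7° / 0.462 km/s = 2.1498e-01 s/km.
Layer 1: θ = 5.70°; offset = 16.9·tan 5.70° = 1.6868 m.
Layer 2: sin θ = p·1.066 = 0.2292 → θ = 13.25°; offset = 18.6·tan 13.25° = 4.3790 m.
Layer 3: sin θ = p·1.897 = 0.4078 → θ = 24.07°; offset = 21.1·tan 24.07° = 9.4241 m.
Layer 4: sin θ = p·4.084 = 0.8780 → θ = 61.40°; offset = 5.7·tan 61.40° = 10.4538 m.
Total horizontal offset = 25.9438 m.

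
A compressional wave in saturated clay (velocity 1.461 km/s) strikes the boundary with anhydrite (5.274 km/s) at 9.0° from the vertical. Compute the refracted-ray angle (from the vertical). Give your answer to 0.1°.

sin θ₁/V₁ = sin θ₂/V₂ ⇒ sin θ₂ = 5.274·sin 9.0°/1.461 = 5.274·0.1564/1.461 = 0.5647.
θ₂ = arcsin 0.5647 = 34.38° from the normal.

34.4°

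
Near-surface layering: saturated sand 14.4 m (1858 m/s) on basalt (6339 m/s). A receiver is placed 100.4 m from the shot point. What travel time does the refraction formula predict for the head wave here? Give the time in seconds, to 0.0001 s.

θ_c = arcsin(V₁/V₂) = arcsin(1858/6339) = 17.04°, cos θ_c = 0.9561.
Intercept time tᵢ = 2h cos θ_c / V₁ = 2·14.4·0.9561/1858 = 0.01482 s.
t = x/V₂ + tᵢ = 100.4/6339 + 0.01482 = 0.03066 s.

0.0307 s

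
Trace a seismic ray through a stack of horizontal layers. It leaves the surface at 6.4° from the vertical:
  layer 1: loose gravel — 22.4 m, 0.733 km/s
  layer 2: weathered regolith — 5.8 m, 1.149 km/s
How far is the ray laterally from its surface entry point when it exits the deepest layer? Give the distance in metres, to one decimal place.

p = sin θ₁/V₁ = sin 6.4°/0.733 = 1.5207e-01 s/km is conserved through the stack.
Layer 1: θ = 6.40°; offset = 22.4·tan 6.40° = 2.513 m.
Layer 2: sin θ = p·1.149 = 0.1747 → θ = 10.06°; offset = 5.8·tan 10.06° = 1.029 m.
Total horizontal offset = 3.542 m.

3.5 m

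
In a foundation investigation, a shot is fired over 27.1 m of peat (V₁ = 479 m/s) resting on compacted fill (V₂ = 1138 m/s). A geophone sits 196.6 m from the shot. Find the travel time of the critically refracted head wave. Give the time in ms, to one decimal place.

θ_c = arcsin(V₁/V₂) = arcsin(479/1138) = 24.89°, cos θ_c = 0.9071.
Intercept time tᵢ = 2h cos θ_c / V₁ = 2·27.1·0.9071/479 = 0.10264 s.
t = x/V₂ + tᵢ = 196.6/1138 + 0.10264 = 0.27540 s.

275.4 ms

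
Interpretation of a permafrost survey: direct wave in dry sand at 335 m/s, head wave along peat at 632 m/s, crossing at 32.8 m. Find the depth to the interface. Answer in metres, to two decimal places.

9.09 m

x_cross = 2h·√((V₂+V₁)/(V₂−V₁)) → h = x_cross / (2·√((V₂+V₁)/(V₂−V₁))).
√((V₂+V₁)/(V₂−V₁)) = √((632+335)/(632−335)) = 1.8044.
h = 32.8 / (2·1.8044) = 9.09 m.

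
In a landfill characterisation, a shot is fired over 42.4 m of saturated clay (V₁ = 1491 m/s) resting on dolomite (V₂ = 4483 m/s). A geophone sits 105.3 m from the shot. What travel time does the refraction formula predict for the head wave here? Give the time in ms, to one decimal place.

θ_c = arcsin(V₁/V₂) = arcsin(1491/4483) = 19.43°, cos θ_c = 0.9431.
Intercept time tᵢ = 2h cos θ_c / V₁ = 2·42.4·0.9431/1491 = 0.05364 s.
t = x/V₂ + tᵢ = 105.3/4483 + 0.05364 = 0.07713 s.

77.1 ms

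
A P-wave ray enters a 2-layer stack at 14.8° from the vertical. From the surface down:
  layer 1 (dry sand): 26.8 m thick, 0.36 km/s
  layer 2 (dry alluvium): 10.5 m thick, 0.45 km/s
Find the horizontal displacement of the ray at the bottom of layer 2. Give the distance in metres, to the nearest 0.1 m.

Apply Snell's law at each interface; in layer i the horizontal offset is hᵢ·tan θᵢ.
Layer 1: θ = 14.80°; offset = 26.8·tan 14.80° = 7.081 m.
Layer 2: sin θ = 0.45·sin 14.8°/0.36 = 0.3193, θ = 18.62°; offset = 10.5·tan 18.62° = 3.538 m.
Total horizontal offset = 10.619 m.

10.6 m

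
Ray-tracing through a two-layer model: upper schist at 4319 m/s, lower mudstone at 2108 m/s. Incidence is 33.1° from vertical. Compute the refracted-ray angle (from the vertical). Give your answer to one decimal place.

Snell's law: sin θ₂ = (V₂/V₁)·sin θ₁ = (2108/4319)·sin 33.1° = 0.2665.
θ₂ = sin⁻¹(0.2665) = 15.46° (from vertical).

15.5°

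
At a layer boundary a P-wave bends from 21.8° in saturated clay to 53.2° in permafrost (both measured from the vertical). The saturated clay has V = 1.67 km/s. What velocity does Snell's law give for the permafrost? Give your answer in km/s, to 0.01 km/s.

3.60 km/s

sin 21.8° = 0.3714; sin 53.2° = 0.8007.
V₂ = V₁·(sin θ₂/sin θ₁) = 1.67·(0.8007/0.3714) = 3.60 km/s.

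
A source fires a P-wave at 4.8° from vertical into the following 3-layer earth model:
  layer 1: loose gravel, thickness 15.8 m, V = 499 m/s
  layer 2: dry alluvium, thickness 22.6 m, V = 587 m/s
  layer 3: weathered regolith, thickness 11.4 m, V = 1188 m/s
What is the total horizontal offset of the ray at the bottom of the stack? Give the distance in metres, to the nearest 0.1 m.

5.9 m

Ray parameter p = sin 4.8° / 499 m/s = 1.6769e-04 s/m.
Layer 1: θ = 4.80°; offset = 15.8·tan 4.80° = 1.327 m.
Layer 2: sin θ = p·587 = 0.0984 → θ = 5.65°; offset = 22.6·tan 5.65° = 2.235 m.
Layer 3: sin θ = p·1188 = 0.1992 → θ = 11.49°; offset = 11.4·tan 11.49° = 2.318 m.
Σ offsets = 5.880 m.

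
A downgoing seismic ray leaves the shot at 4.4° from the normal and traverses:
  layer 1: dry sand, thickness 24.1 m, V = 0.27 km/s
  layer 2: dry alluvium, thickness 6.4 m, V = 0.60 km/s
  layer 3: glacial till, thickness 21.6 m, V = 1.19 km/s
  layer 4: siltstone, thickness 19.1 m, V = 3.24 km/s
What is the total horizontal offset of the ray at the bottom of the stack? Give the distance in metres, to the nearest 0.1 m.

55.8 m

Ray parameter p = sin 4.4° / 0.27 km/s = 2.8414e-01 s/km.
Layer 1: θ = 4.40°; offset = 24.1·tan 4.40° = 1.854 m.
Layer 2: sin θ = p·0.60 = 0.1705 → θ = 9.82°; offset = 6.4·tan 9.82° = 1.107 m.
Layer 3: sin θ = p·1.19 = 0.3381 → θ = 19.76°; offset = 21.6·tan 19.76° = 7.761 m.
Layer 4: sin θ = p·3.24 = 0.9206 → θ = 67.02°; offset = 19.1·tan 67.02° = 45.036 m.
Summing the layer offsets gives 55.759 m.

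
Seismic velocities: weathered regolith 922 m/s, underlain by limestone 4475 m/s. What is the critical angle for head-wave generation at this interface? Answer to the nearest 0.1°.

Critical incidence: sin θ_c = V₁/V₂ = 922/4475 = 0.2060.
θ_c = arcsin 0.2060 = 11.89°.

11.9°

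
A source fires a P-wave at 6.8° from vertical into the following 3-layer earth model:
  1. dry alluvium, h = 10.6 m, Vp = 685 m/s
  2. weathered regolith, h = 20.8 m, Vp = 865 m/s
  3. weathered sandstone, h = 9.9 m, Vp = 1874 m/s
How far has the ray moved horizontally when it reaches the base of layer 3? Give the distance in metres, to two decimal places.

7.80 m

Apply Snell's law at each interface; in layer i the horizontal offset is hᵢ·tan θᵢ.
Layer 1: θ = 6.80°; offset = 10.6·tan 6.80° = 1.2640 m.
Layer 2: sin θ = 865·sin 6.8°/685 = 0.1495, θ = 8.60°; offset = 20.8·tan 8.60° = 3.1453 m.
Layer 3: sin θ = 1874·sin 6.8°/685 = 0.3239, θ = 18.90°; offset = 9.9·tan 18.90° = 3.3896 m.
Σ offsets = 7.7989 m.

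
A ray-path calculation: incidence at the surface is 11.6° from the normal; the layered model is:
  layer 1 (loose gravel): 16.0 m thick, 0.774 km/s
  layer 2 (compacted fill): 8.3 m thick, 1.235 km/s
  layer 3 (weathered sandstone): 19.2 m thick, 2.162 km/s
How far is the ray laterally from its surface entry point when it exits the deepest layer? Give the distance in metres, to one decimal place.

Apply Snell's law at each interface; in layer i the horizontal offset is hᵢ·tan θᵢ.
Layer 1: θ = 11.60°; offset = 16.0·tan 11.60° = 3.284 m.
Layer 2: sin θ = 1.235·sin 11.6°/0.774 = 0.3208, θ = 18.71°; offset = 8.3·tan 18.71° = 2.812 m.
Layer 3: sin θ = 2.162·sin 11.6°/0.774 = 0.5617, θ = 34.17°; offset = 19.2·tan 34.17° = 13.034 m.
Summing the layer offsets gives 19.130 m.

19.1 m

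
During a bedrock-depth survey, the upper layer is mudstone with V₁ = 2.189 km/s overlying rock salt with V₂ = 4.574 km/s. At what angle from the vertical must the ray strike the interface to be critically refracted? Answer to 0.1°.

28.6°

At critical incidence the refracted ray runs along the interface (θ₂ = 90°), so sin θ_c = V₁/V₂.
θ_c = arcsin(2.189/4.574) = arcsin 0.4786 = 28.59°.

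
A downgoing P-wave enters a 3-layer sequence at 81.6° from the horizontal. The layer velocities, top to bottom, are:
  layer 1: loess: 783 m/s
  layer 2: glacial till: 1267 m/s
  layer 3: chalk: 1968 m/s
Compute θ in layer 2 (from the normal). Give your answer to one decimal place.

From the normal: θ₁ = 90° − 81.6° = 8.4°.
Ray parameter p = sin 8.4° / 783 = 1.8657e-04 s/m.
sin θ_2 = p·V_2 = 1.8657e-04 × 1267 = 0.2364.
θ_2 = arcsin 0.2364 = 13.67°.

13.7°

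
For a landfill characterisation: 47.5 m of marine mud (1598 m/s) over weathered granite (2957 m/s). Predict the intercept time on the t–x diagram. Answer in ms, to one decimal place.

50.0 ms

tᵢ = 2h·√(V₂²−V₁²)/(V₁V₂).
√(V₂²−V₁²) = √(2957²−1598²) = 2488.0 m/s.
tᵢ = 2·47.5·2488.0/(1598·2957) = 0.05002 s.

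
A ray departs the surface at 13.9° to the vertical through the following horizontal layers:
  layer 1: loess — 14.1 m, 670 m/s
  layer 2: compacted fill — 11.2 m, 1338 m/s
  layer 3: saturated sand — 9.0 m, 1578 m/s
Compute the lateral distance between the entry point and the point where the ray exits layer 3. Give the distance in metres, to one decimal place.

15.8 m

Ray parameter p = sin 13.9° / 670 m/s = 3.5855e-04 s/m.
Layer 1: θ = 13.90°; offset = 14.1·tan 13.90° = 3.489 m.
Layer 2: sin θ = p·1338 = 0.4797 → θ = 28.67°; offset = 11.2·tan 28.67° = 6.124 m.
Layer 3: sin θ = p·1578 = 0.5658 → θ = 34.46°; offset = 9.0·tan 34.46° = 6.176 m.
Σ offsets = 15.789 m.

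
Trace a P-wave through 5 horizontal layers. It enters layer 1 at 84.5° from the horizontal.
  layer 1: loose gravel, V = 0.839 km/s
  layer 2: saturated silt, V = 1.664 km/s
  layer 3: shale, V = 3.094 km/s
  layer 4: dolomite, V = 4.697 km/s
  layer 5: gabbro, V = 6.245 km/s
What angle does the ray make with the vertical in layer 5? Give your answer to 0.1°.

From the normal: θ₁ = 90° − 84.5° = 5.5°.
Ray parameter p = sin 5.5° / 0.839 = 1.1424e-01 s/km.
sin θ_5 = p·V_5 = 1.1424e-01 × 6.245 = 0.7134.
θ_5 = arcsin 0.7134 = 45.51°.

45.5°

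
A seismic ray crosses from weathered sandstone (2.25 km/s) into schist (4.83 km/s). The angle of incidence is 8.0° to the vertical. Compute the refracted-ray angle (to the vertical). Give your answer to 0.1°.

17.4°

Snell's law: sin θ₂ = (V₂/V₁)·sin θ₁ = (4.83/2.25)·sin 8.0° = 0.2988.
θ₂ = arcsin 0.2988 = 17.38° from the normal.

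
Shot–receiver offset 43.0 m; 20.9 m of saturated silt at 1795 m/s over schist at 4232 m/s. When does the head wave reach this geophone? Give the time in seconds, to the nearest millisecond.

θ_c = arcsin(V₁/V₂) = arcsin(1795/4232) = 25.10°, cos θ_c = 0.9056.
Intercept time tᵢ = 2h cos θ_c / V₁ = 2·20.9·0.9056/1795 = 0.02109 s.
t = x/V₂ + tᵢ = 43.0/4232 + 0.02109 = 0.03125 s.

0.031 s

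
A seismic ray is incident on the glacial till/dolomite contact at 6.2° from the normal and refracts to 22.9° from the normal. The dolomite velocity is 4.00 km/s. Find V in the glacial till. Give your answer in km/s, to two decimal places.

Snell's law: sin 6.2°/V₁ = sin 22.9°/V₂.
V₁ = V₂·sin 6.2°/sin 22.9° = 4.00 × 0.2775 = 1.11 km/s.

1.11 km/s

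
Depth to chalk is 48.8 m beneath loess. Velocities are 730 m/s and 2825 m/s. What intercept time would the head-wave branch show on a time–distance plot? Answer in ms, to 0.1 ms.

129.2 ms

tᵢ = 2h·√(V₂²−V₁²)/(V₁V₂).
√(V₂²−V₁²) = √(2825²−730²) = 2729.1 m/s.
tᵢ = 2·48.8·2729.1/(730·2825) = 0.12916 s.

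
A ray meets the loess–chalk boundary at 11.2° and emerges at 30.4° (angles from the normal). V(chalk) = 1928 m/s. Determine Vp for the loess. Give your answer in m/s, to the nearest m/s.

sin 11.2° = 0.1942; sin 30.4° = 0.5060.
V₁ = V₂·(sin θ₁/sin θ₂) = 1928·(0.1942/0.5060) = 740.04 m/s.

740 m/s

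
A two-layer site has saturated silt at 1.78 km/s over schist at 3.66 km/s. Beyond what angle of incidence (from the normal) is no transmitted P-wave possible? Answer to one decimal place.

Critical incidence: sin θ_c = V₁/V₂ = 1.78/3.66 = 0.4863.
θ_c = arcsin 0.4863 = 29.10°.

29.1°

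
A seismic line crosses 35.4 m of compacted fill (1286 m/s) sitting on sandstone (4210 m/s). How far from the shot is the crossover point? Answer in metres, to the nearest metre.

θ_c = arcsin(1286/4210) = 17.79°, so cos θ_c = 0.9522 and tᵢ = 2h cos θ_c/V₁ = 0.0524 s.
At crossover x/V₁ = x/V₂ + tᵢ ⇒ x = tᵢ/(1/V₁ − 1/V₂) = 0.05242/(7.7760e-04 − 2.3753e-04) = 97.07 m.

97 m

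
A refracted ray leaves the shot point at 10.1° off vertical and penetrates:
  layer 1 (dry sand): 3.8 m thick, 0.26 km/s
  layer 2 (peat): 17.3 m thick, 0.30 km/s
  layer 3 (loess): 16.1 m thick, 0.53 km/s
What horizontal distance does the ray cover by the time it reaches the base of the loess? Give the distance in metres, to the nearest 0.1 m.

10.4 m

Apply Snell's law at each interface; in layer i the horizontal offset is hᵢ·tan θᵢ.
Layer 1: θ = 10.10°; offset = 3.8·tan 10.10° = 0.677 m.
Layer 2: sin θ = 0.30·sin 10.1°/0.26 = 0.2023, θ = 11.67°; offset = 17.3·tan 11.67° = 3.575 m.
Layer 3: sin θ = 0.53·sin 10.1°/0.26 = 0.3575, θ = 20.95°; offset = 16.1·tan 20.95° = 6.163 m.
Σ offsets = 10.414 m.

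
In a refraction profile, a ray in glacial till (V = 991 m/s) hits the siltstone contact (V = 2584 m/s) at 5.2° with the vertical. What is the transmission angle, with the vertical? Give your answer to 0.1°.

sin θ₁/V₁ = sin θ₂/V₂ ⇒ sin θ₂ = 2584·sin 5.2°/991 = 2584·0.0906/991 = 0.2363.
θ₂ = arcsin 0.2363 = 13.67° from the normal.

13.7°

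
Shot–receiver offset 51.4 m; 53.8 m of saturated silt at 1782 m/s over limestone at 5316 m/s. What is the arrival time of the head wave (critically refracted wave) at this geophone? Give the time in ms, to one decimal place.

66.6 ms

θ_c = arcsin(V₁/V₂) = arcsin(1782/5316) = 19.59°, cos θ_c = 0.9421.
Intercept time tᵢ = 2h cos θ_c / V₁ = 2·53.8·0.9421/1782 = 0.05689 s.
t = x/V₂ + tᵢ = 51.4/5316 + 0.05689 = 0.06656 s.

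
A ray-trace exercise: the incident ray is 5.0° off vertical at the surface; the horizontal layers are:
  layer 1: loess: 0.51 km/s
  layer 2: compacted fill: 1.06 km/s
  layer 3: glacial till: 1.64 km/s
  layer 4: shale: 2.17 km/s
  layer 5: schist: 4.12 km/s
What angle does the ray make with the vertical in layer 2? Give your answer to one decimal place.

Snell's law across each interface conserves sin θ / V, so sin θ_2 = V_2·sin θ₁/V₁.
sin θ_2 = 1.06 × sin 5.0° / 0.51 = 0.1811.
θ_2 = arcsin 0.1811 = 10.44°.

10.4°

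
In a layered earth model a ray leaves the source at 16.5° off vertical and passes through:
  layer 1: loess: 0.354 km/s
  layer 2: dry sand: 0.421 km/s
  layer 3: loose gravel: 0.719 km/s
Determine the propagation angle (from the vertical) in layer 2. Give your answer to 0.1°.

19.7°

Ray parameter p = sin 16.5° / 0.354 = 8.0230e-01 s/km.
sin θ_2 = p·V_2 = 8.0230e-01 × 0.421 = 0.3378.
θ_2 = arcsin 0.3378 = 19.74°.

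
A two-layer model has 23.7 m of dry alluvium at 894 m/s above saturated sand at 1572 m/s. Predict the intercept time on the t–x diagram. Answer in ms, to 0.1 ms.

43.6 ms

tᵢ = 2h·√(V₂²−V₁²)/(V₁V₂).
√(V₂²−V₁²) = √(1572²−894²) = 1293.0 m/s.
tᵢ = 2·23.7·1293.0/(894·1572) = 0.04361 s.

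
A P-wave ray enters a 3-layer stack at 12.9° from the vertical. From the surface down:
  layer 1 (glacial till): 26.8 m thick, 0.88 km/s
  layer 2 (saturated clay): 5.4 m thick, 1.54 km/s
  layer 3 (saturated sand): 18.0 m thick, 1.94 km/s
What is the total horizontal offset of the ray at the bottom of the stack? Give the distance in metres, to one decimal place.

Ray parameter p = sin 12.9° / 0.88 km/s = 2.5369e-01 s/km.
Layer 1: θ = 12.90°; offset = 26.8·tan 12.90° = 6.138 m.
Layer 2: sin θ = p·1.54 = 0.3907 → θ = 23.00°; offset = 5.4·tan 23.00° = 2.292 m.
Layer 3: sin θ = p·1.94 = 0.4922 → θ = 29.48°; offset = 18.0·tan 29.48° = 10.177 m.
Summing the layer offsets gives 18.607 m.

18.6 m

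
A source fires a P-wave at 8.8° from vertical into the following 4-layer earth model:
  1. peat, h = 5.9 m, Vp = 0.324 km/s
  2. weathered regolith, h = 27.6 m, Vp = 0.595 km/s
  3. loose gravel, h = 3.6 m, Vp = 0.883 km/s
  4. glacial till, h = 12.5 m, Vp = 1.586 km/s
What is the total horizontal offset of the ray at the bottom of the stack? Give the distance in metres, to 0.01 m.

24.77 m

Apply Snell's law at each interface; in layer i the horizontal offset is hᵢ·tan θᵢ.
Layer 1: θ = 8.80°; offset = 5.9·tan 8.80° = 0.9134 m.
Layer 2: sin θ = 0.595·sin 8.8°/0.324 = 0.2809, θ = 16.32°; offset = 27.6·tan 16.32° = 8.0795 m.
Layer 3: sin θ = 0.883·sin 8.8°/0.324 = 0.4169, θ = 24.64°; offset = 3.6·tan 24.64° = 1.6513 m.
Layer 4: sin θ = 1.586·sin 8.8°/0.324 = 0.7489, θ = 48.49°; offset = 12.5·tan 48.49° = 14.1252 m.
Total horizontal offset = 24.7695 m.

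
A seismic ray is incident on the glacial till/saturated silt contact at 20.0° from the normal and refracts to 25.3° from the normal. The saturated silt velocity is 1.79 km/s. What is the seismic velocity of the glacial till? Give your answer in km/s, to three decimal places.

Snell's law: sin 20.0°/V₁ = sin 25.3°/V₂.
V₁ = V₂·sin 20.0°/sin 25.3° = 1.79 × 0.8003 = 1.433 km/s.

1.433 km/s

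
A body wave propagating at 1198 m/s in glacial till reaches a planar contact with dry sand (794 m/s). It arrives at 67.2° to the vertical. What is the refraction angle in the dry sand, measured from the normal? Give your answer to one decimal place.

sin θ₁/V₁ = sin θ₂/V₂ ⇒ sin θ₂ = 794·sin 67.2°/1198 = 794·0.9219/1198 = 0.6110.
θ₂ = arcsin 0.6110 = 37.66° from the normal.

37.7°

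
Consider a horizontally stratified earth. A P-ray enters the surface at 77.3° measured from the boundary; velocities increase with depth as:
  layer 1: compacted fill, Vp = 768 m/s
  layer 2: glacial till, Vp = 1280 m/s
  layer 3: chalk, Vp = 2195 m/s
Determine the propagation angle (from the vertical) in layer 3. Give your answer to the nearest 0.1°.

38.9°

From the normal: θ₁ = 90° − 77.3° = 12.7°.
Ray parameter p = sin 12.7° / 768 = 2.8626e-04 s/m.
sin θ_3 = p·V_3 = 2.8626e-04 × 2195 = 0.6283.
θ_3 = arcsin 0.6283 = 38.93°.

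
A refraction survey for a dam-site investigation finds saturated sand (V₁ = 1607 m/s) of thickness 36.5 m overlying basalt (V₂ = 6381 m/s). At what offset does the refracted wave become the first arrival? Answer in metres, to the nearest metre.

94 m

x_cross = 2h·√((V₂+V₁)/(V₂−V₁)).
(V₂+V₁)/(V₂−V₁) = (6381+1607)/(6381−1607) = 1.6732; √ = 1.2935.
x_cross = 2·36.5·1.2935 = 94.43 m.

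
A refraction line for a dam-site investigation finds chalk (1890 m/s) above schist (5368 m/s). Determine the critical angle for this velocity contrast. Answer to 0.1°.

20.6°

Critical incidence: sin θ_c = V₁/V₂ = 1890/5368 = 0.3521.
θ_c = arcsin 0.3521 = 20.61°.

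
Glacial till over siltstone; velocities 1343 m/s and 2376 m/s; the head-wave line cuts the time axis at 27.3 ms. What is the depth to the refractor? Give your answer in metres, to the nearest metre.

h = tᵢ·V₁·V₂ / (2·√(V₂²−V₁²)).
√(V₂²−V₁²) = √(2376² − 1343²) = 1960.0 m/s.
h = 0.0273 s × 1343 × 2376 / (2 × 1960.0) = 22.22 m.

22 m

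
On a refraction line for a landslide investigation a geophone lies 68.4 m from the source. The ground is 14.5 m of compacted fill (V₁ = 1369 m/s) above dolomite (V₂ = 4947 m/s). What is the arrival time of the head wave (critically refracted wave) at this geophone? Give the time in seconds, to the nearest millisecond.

0.034 s

θ_c = arcsin(V₁/V₂) = arcsin(1369/4947) = 16.07°, cos θ_c = 0.9609.
Intercept time tᵢ = 2h cos θ_c / V₁ = 2·14.5·0.9609/1369 = 0.02036 s.
t = x/V₂ + tᵢ = 68.4/4947 + 0.02036 = 0.03418 s.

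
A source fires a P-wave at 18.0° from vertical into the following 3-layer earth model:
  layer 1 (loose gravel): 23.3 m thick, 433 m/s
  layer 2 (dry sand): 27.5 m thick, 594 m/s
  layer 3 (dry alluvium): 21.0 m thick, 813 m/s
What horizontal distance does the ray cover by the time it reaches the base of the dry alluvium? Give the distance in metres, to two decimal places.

35.40 m

Apply Snell's law at each interface; in layer i the horizontal offset is hᵢ·tan θᵢ.
Layer 1: θ = 18.00°; offset = 23.3·tan 18.00° = 7.5706 m.
Layer 2: sin θ = 594·sin 18.0°/433 = 0.4239, θ = 25.08°; offset = 27.5·tan 25.08° = 12.8715 m.
Layer 3: sin θ = 813·sin 18.0°/433 = 0.5802, θ = 35.47°; offset = 21.0·tan 35.47° = 14.9600 m.
Σ offsets = 35.4021 m.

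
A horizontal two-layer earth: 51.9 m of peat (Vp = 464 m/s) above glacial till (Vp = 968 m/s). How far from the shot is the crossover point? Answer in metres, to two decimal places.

θ_c = arcsin(464/968) = 28.64°, so cos θ_c = 0.8776 and tᵢ = 2h cos θ_c/V₁ = 0.1963 s.
At crossover x/V₁ = x/V₂ + tᵢ ⇒ x = tᵢ/(1/V₁ − 1/V₂) = 0.19633/(2.1552e-03 − 1.0331e-03) = 174.97 m.

174.97 m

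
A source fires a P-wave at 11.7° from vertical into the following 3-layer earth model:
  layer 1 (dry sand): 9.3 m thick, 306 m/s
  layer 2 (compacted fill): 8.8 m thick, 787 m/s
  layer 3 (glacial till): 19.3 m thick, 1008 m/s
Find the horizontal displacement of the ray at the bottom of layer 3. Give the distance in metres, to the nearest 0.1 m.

24.6 m

p = sin θ₁/V₁ = sin 11.7°/306 = 6.6270e-04 s/m is conserved through the stack.
Layer 1: θ = 11.70°; offset = 9.3·tan 11.70° = 1.926 m.
Layer 2: sin θ = p·787 = 0.5215 → θ = 31.44°; offset = 8.8·tan 31.44° = 5.379 m.
Layer 3: sin θ = p·1008 = 0.6680 → θ = 41.91°; offset = 19.3·tan 41.91° = 17.325 m.
Total horizontal offset = 24.630 m.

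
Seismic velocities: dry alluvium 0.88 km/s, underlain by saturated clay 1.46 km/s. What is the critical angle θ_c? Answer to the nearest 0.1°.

37.1°

At critical incidence the refracted ray runs along the interface (θ₂ = 90°), so sin θ_c = V₁/V₂.
θ_c = arcsin(0.88/1.46) = arcsin 0.6027 = 37.07°.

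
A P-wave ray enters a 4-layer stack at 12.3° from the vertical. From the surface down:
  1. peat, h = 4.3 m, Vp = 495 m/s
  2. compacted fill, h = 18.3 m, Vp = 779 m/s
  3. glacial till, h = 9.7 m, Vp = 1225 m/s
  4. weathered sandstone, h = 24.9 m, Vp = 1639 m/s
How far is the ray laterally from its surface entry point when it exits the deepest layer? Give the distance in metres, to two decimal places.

38.25 m

Apply Snell's law at each interface; in layer i the horizontal offset is hᵢ·tan θᵢ.
Layer 1: θ = 12.30°; offset = 4.3·tan 12.30° = 0.9376 m.
Layer 2: sin θ = 779·sin 12.3°/495 = 0.3353, θ = 19.59°; offset = 18.3·tan 19.59° = 6.5120 m.
Layer 3: sin θ = 1225·sin 12.3°/495 = 0.5272, θ = 31.82°; offset = 9.7·tan 31.82° = 6.0181 m.
Layer 4: sin θ = 1639·sin 12.3°/495 = 0.7054, θ = 44.86°; offset = 24.9·tan 44.86° = 24.7779 m.
Summing the layer offsets gives 38.2456 m.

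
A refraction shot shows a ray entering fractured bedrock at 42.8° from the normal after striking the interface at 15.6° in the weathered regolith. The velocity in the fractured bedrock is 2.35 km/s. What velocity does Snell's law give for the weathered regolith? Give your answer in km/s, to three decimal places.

0.930 km/s

sin 15.6° = 0.2689; sin 42.8° = 0.6794.
V₁ = V₂·(sin θ₁/sin θ₂) = 2.35·(0.2689/0.6794) = 0.930 km/s.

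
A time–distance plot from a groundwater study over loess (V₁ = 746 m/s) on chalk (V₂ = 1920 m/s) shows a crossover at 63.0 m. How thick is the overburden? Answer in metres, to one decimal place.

h = (x_cross/2)·√((V₂−V₁)/(V₂+V₁)).
(V₂−V₁)/(V₂+V₁) = (1920−746)/(1920+746) = 0.4404; √ = 0.6636.
h = (63.0/2)·0.6636 = 20.90 m.

20.9 m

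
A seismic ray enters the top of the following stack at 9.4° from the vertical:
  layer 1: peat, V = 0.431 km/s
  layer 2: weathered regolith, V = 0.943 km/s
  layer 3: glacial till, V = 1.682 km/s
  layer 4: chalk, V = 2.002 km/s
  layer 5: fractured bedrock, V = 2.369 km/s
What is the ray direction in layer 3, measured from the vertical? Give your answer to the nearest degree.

40°

Ray parameter p = sin 9.4° / 0.431 = 3.7895e-01 s/km.
sin θ_3 = p·V_3 = 3.7895e-01 × 1.682 = 0.6374.
θ_3 = arcsin 0.6374 = 39.60°.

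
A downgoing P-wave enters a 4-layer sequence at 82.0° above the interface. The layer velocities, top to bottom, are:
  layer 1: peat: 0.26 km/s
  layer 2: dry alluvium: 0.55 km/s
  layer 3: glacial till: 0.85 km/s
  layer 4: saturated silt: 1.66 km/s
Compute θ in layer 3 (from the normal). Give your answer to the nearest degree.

27°

From the normal: θ₁ = 90° − 82.0° = 8.0°.
Ray parameter p = sin 8.0° / 0.26 = 5.3528e-01 s/km.
sin θ_3 = p·V_3 = 5.3528e-01 × 0.85 = 0.4550.
θ_3 = 27.06° from the vertical.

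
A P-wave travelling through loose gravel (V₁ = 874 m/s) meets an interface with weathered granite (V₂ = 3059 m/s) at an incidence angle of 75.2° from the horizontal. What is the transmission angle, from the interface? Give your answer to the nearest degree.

Convert to the normal: θ₁ = 90° − 75.2° = 14.8°.
Snell's law: sin θ₂ = (V₂/V₁)·sin θ₁ = (3059/874)·sin 14.8° = 0.8941.
θ₂ = sin⁻¹(0.8941) = 63.39° (from vertical).
From the interface: 90° − 63.39° = 26.61°.

27°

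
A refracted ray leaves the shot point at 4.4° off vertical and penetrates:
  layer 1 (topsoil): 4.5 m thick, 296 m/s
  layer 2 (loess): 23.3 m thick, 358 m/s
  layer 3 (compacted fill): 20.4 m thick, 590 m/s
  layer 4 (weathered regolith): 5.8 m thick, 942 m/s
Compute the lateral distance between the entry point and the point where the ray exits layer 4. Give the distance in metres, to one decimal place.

Ray parameter p = sin 4.4° / 296 m/s = 2.5919e-04 s/m.
Layer 1: θ = 4.40°; offset = 4.5·tan 4.40° = 0.346 m.
Layer 2: sin θ = p·358 = 0.0928 → θ = 5.32°; offset = 23.3·tan 5.32° = 2.171 m.
Layer 3: sin θ = p·590 = 0.1529 → θ = 8.80°; offset = 20.4·tan 8.80° = 3.157 m.
Layer 4: sin θ = p·942 = 0.2442 → θ = 14.13°; offset = 5.8·tan 14.13° = 1.460 m.
Total horizontal offset = 7.135 m.

7.1 m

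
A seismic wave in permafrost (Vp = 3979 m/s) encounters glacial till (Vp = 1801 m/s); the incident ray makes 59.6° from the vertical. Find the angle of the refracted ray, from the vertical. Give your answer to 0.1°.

23.0°

Snell's law: sin θ₂ = (V₂/V₁)·sin θ₁ = (1801/3979)·sin 59.6° = 0.3904.
θ₂ = sin⁻¹(0.3904) = 22.98° (from vertical).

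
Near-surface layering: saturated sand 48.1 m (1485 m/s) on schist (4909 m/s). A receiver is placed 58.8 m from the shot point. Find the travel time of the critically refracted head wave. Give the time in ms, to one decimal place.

73.7 ms

θ_c = arcsin(V₁/V₂) = arcsin(1485/4909) = 17.61°, cos θ_c = 0.9531.
Intercept time tᵢ = 2h cos θ_c / V₁ = 2·48.1·0.9531/1485 = 0.06175 s.
t = x/V₂ + tᵢ = 58.8/4909 + 0.06175 = 0.07372 s.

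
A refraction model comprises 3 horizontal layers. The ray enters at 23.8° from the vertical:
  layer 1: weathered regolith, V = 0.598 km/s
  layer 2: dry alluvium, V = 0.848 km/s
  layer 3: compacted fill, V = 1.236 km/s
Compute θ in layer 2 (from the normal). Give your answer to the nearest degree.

35°

Snell's law across each interface conserves sin θ / V, so sin θ_2 = V_2·sin θ₁/V₁.
sin θ_2 = 0.848 × sin 23.8° / 0.598 = 0.5723.
θ_2 = arcsin 0.5723 = 34.91°.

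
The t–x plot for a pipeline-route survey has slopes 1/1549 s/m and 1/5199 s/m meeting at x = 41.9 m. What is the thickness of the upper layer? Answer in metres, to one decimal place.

15.4 m

x_cross = 2h·√((V₂+V₁)/(V₂−V₁)) → h = x_cross / (2·√((V₂+V₁)/(V₂−V₁))).
√((V₂+V₁)/(V₂−V₁)) = √((5199+1549)/(5199−1549)) = 1.3597.
h = 41.9 / (2·1.3597) = 15.41 m.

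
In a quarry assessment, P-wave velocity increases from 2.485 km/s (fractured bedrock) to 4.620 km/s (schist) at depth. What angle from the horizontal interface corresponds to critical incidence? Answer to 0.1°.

57.5°

Critical incidence: sin θ_c = V₁/V₂ = 2.485/4.620 = 0.5379.
θ_c = arcsin 0.5379 = 32.54°.
Measured from the interface: 90° − 32.54° = 57.46°.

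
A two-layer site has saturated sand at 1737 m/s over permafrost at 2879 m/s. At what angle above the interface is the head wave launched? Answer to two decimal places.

At critical incidence the refracted ray runs along the interface (θ₂ = 90°), so sin θ_c = V₁/V₂.
θ_c = arcsin(1737/2879) = arcsin 0.6033 = 37.11°.
Measured from the interface: 90° − 37.11° = 52.89°.

52.89°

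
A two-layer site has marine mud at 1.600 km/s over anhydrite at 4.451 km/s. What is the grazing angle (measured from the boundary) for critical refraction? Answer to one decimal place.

68.9°

Critical incidence: sin θ_c = V₁/V₂ = 1.600/4.451 = 0.3595.
θ_c = arcsin 0.3595 = 21.07°.
Measured from the interface: 90° − 21.07° = 68.93°.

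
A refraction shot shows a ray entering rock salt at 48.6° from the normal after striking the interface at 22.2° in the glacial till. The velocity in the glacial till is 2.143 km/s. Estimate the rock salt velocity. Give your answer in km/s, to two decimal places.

4.25 km/s

sin 22.2° = 0.3778; sin 48.6° = 0.7501.
V₂ = V₁·(sin θ₂/sin θ₁) = 2.143·(0.7501/0.3778) = 4.25 km/s.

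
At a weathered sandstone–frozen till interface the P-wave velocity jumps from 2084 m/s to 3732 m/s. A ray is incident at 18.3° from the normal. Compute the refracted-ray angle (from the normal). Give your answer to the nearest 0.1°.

34.2°

sin θ₁/V₁ = sin θ₂/V₂ ⇒ sin θ₂ = 3732·sin 18.3°/2084 = 3732·0.3140/2084 = 0.5623.
θ₂ = sin⁻¹(0.5623) = 34.21° (from vertical).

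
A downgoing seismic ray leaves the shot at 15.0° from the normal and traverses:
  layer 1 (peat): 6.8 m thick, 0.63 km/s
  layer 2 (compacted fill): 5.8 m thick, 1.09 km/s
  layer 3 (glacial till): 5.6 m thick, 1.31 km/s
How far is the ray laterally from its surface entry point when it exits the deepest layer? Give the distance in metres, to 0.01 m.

Apply Snell's law at each interface; in layer i the horizontal offset is hᵢ·tan θᵢ.
Layer 1: θ = 15.00°; offset = 6.8·tan 15.00° = 1.8221 m.
Layer 2: sin θ = 1.09·sin 15.0°/0.63 = 0.4478, θ = 26.60°; offset = 5.8·tan 26.60° = 2.9047 m.
Layer 3: sin θ = 1.31·sin 15.0°/0.63 = 0.5382, θ = 32.56°; offset = 5.6·tan 32.56° = 3.5758 m.
Summing the layer offsets gives 8.3026 m.

8.30 m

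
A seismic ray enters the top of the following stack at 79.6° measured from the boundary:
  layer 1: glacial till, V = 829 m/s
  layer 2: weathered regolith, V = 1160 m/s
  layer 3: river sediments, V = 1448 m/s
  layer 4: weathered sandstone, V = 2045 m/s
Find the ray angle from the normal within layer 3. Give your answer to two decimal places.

From the normal: θ₁ = 90° − 79.6° = 10.4°.
Snell's law across each interface conserves sin θ / V, so sin θ_3 = V_3·sin θ₁/V₁.
sin θ_3 = 1448 × sin 10.4° / 829 = 0.3153.
θ_3 = arcsin 0.3153 = 18.38°.

18.38°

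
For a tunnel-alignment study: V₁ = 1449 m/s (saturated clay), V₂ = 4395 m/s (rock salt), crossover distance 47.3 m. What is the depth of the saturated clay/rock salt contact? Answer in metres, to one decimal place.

h = (x_cross/2)·√((V₂−V₁)/(V₂+V₁)).
(V₂−V₁)/(V₂+V₁) = (4395−1449)/(4395+1449) = 0.5041; √ = 0.7100.
h = (47.3/2)·0.7100 = 16.79 m.

16.8 m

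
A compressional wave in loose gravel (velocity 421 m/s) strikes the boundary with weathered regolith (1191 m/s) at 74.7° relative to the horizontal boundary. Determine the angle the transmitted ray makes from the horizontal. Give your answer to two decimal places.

Convert to the normal: θ₁ = 90° − 74.7° = 15.3°.
Snell's law: sin θ₂ = (V₂/V₁)·sin θ₁ = (1191/421)·sin 15.3° = 0.7465.
θ₂ = arcsin 0.7465 = 48.29° from the normal.
From the interface: 90° − 48.29° = 41.71°.

41.71°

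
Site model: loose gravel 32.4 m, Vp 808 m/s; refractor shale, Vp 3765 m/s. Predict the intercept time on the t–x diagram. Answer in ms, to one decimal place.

θ_c = arcsin(V₁/V₂) = arcsin(808/3765) = 12.39°; cos θ_c = 0.9767.
tᵢ = 2h·cos θ_c / V₁ = 2·32.4·0.9767 / 808 = 0.07833 s.

78.3 ms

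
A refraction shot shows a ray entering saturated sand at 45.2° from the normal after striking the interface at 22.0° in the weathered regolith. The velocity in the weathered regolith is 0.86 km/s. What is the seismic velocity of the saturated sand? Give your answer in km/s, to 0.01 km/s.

1.63 km/s

Snell's law: sin 22.0°/V₁ = sin 45.2°/V₂.
V₂ = V₁·sin 45.2°/sin 22.0° = 0.86 × 1.8942 = 1.63 km/s.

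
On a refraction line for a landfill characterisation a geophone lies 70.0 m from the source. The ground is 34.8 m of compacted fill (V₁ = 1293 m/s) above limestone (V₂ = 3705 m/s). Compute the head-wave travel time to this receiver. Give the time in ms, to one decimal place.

69.3 ms

θ_c = arcsin(V₁/V₂) = arcsin(1293/3705) = 20.43°, cos θ_c = 0.9371.
Intercept time tᵢ = 2h cos θ_c / V₁ = 2·34.8·0.9371/1293 = 0.05044 s.
t = x/V₂ + tᵢ = 70.0/3705 + 0.05044 = 0.06934 s.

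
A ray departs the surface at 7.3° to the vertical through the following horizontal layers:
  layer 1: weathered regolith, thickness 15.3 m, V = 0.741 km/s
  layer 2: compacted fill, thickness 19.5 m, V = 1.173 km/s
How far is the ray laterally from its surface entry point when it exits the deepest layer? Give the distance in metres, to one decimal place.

Apply Snell's law at each interface; in layer i the horizontal offset is hᵢ·tan θᵢ.
Layer 1: θ = 7.30°; offset = 15.3·tan 7.30° = 1.960 m.
Layer 2: sin θ = 1.173·sin 7.3°/0.741 = 0.2011, θ = 11.60°; offset = 19.5·tan 11.60° = 4.004 m.
Total horizontal offset = 5.964 m.

6.0 m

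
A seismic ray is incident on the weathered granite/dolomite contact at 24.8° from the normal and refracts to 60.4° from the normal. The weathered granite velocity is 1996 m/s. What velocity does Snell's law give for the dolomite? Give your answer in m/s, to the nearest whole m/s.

Snell's law: sin 24.8°/V₁ = sin 60.4°/V₂.
V₂ = V₁·sin 60.4°/sin 24.8° = 1996 × 2.0729 = 4137.57 m/s.

4138 m/s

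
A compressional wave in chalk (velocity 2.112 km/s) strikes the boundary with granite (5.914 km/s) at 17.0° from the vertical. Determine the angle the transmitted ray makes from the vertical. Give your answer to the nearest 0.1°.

Snell's law: sin θ₂ = (V₂/V₁)·sin θ₁ = (5.914/2.112)·sin 17.0° = 0.8187.
θ₂ = arcsin 0.8187 = 54.95° from the normal.

55.0°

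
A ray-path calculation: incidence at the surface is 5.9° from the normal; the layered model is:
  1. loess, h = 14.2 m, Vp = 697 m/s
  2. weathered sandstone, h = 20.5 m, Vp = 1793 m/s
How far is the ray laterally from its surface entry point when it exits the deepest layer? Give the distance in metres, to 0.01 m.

Ray parameter p = sin 5.9° / 697 m/s = 1.4748e-04 s/m.
Layer 1: θ = 5.90°; offset = 14.2·tan 5.90° = 1.4674 m.
Layer 2: sin θ = p·1793 = 0.2644 → θ = 15.33°; offset = 20.5·tan 15.33° = 5.6209 m.
Total horizontal offset = 7.0883 m.

7.09 m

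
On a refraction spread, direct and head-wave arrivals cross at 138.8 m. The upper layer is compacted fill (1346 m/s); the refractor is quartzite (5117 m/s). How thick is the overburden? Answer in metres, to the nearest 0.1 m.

53.0 m

x_cross = 2h·√((V₂+V₁)/(V₂−V₁)) → h = x_cross / (2·√((V₂+V₁)/(V₂−V₁))).
√((V₂+V₁)/(V₂−V₁)) = √((5117+1346)/(5117−1346)) = 1.3091.
h = 138.8 / (2·1.3091) = 53.01 m.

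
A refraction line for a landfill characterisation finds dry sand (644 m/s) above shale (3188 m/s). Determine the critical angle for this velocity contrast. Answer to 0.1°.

11.7°

Critical incidence: sin θ_c = V₁/V₂ = 644/3188 = 0.2020.
θ_c = arcsin 0.2020 = 11.65°.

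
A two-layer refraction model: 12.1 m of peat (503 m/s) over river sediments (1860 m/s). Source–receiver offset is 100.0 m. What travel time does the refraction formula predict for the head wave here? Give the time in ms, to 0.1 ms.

θ_c = arcsin(V₁/V₂) = arcsin(503/1860) = 15.69°, cos θ_c = 0.9627.
Intercept time tᵢ = 2h cos θ_c / V₁ = 2·12.1·0.9627/503 = 0.04632 s.
t = x/V₂ + tᵢ = 100.0/1860 + 0.04632 = 0.10008 s.

100.1 ms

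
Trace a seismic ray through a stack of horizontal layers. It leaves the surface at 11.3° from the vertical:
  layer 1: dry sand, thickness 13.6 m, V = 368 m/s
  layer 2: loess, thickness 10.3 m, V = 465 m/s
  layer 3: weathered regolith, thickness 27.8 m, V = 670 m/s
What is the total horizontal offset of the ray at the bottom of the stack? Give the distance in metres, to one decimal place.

16.0 m

Apply Snell's law at each interface; in layer i the horizontal offset is hᵢ·tan θᵢ.
Layer 1: θ = 11.30°; offset = 13.6·tan 11.30° = 2.718 m.
Layer 2: sin θ = 465·sin 11.3°/368 = 0.2476, θ = 14.34°; offset = 10.3·tan 14.34° = 2.632 m.
Layer 3: sin θ = 670·sin 11.3°/368 = 0.3567, θ = 20.90°; offset = 27.8·tan 20.90° = 10.616 m.
Summing the layer offsets gives 15.966 m.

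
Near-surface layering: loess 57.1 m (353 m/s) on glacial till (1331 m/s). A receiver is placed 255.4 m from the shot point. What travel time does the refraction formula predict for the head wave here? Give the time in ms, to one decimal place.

503.8 ms

t = x/V₂ + 2h·√(V₂²−V₁²)/(V₁V₂).
√(V₂²−V₁²) = √(1331²−353²) = 1283.3 m/s; delay term = 2·57.1·1283.3/(353·1331) = 0.31193 s.
t = 255.4/1331 + 0.31193 = 0.50381 s.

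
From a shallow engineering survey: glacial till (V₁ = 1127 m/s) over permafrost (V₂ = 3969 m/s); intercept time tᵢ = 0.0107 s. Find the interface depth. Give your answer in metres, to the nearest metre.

6 m

θ_c = arcsin(1127/3969) = 16.50°; cos θ_c = 0.9588.
tᵢ = 2h cos θ_c/V₁ ⇒ h = tᵢ·V₁/(2 cos θ_c) = 0.0107·1127/(2·0.9588) = 6.29 m.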